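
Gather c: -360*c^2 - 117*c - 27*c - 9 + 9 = -360*c^2 - 144*c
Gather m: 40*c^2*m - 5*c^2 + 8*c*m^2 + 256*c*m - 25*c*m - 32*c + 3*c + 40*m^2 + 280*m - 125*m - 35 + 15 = -5*c^2 - 29*c + m^2*(8*c + 40) + m*(40*c^2 + 231*c + 155) - 20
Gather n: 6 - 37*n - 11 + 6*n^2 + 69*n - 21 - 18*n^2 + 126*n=-12*n^2 + 158*n - 26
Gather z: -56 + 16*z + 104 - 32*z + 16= 64 - 16*z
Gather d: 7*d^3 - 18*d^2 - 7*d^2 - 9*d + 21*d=7*d^3 - 25*d^2 + 12*d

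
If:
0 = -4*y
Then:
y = 0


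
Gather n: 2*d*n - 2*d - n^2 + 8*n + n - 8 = -2*d - n^2 + n*(2*d + 9) - 8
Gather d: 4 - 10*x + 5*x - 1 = 3 - 5*x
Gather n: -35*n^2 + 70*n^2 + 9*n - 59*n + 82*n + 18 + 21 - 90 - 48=35*n^2 + 32*n - 99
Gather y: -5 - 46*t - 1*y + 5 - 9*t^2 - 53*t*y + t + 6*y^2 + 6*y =-9*t^2 - 45*t + 6*y^2 + y*(5 - 53*t)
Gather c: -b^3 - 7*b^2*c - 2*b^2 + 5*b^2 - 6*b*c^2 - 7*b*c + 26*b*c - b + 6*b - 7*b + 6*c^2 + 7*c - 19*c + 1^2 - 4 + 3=-b^3 + 3*b^2 - 2*b + c^2*(6 - 6*b) + c*(-7*b^2 + 19*b - 12)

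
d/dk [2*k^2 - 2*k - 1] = 4*k - 2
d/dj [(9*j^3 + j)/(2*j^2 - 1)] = (18*j^4 - 29*j^2 - 1)/(4*j^4 - 4*j^2 + 1)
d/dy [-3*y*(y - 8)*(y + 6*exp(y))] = -18*y^2*exp(y) - 9*y^2 + 108*y*exp(y) + 48*y + 144*exp(y)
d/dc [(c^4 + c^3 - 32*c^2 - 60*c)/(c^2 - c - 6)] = 2*(c^3 - 5*c^2 + 3*c + 45)/(c^2 - 6*c + 9)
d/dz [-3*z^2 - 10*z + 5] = -6*z - 10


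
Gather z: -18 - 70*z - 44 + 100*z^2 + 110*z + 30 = 100*z^2 + 40*z - 32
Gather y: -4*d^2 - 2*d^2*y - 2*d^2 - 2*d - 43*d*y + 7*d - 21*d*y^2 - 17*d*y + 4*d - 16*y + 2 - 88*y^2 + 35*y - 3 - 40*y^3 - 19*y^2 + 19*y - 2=-6*d^2 + 9*d - 40*y^3 + y^2*(-21*d - 107) + y*(-2*d^2 - 60*d + 38) - 3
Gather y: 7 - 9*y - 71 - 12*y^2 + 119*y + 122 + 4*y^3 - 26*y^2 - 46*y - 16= 4*y^3 - 38*y^2 + 64*y + 42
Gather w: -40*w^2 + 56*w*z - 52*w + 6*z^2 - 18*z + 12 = -40*w^2 + w*(56*z - 52) + 6*z^2 - 18*z + 12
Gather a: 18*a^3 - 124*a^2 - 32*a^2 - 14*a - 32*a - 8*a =18*a^3 - 156*a^2 - 54*a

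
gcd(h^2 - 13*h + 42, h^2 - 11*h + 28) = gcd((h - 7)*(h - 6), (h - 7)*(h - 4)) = h - 7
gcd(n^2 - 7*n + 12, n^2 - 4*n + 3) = n - 3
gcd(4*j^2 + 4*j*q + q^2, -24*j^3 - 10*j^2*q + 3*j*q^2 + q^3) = 2*j + q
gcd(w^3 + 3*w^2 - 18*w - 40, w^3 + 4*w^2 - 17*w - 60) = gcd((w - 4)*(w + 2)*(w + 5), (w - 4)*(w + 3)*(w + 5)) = w^2 + w - 20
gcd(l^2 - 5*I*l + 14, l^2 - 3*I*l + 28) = l - 7*I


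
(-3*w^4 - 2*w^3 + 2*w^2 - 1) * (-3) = 9*w^4 + 6*w^3 - 6*w^2 + 3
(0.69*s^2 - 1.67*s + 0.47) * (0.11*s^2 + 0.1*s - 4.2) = 0.0759*s^4 - 0.1147*s^3 - 3.0133*s^2 + 7.061*s - 1.974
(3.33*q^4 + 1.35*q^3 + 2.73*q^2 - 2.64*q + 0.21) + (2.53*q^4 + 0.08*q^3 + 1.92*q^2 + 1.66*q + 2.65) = 5.86*q^4 + 1.43*q^3 + 4.65*q^2 - 0.98*q + 2.86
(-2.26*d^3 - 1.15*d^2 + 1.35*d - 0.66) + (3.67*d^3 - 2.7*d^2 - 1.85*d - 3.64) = 1.41*d^3 - 3.85*d^2 - 0.5*d - 4.3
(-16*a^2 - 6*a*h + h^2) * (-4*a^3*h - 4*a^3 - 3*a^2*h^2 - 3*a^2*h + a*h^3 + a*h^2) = 64*a^5*h + 64*a^5 + 72*a^4*h^2 + 72*a^4*h - 2*a^3*h^3 - 2*a^3*h^2 - 9*a^2*h^4 - 9*a^2*h^3 + a*h^5 + a*h^4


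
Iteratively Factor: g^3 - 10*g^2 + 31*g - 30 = (g - 2)*(g^2 - 8*g + 15) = (g - 5)*(g - 2)*(g - 3)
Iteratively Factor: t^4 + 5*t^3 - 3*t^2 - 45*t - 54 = (t - 3)*(t^3 + 8*t^2 + 21*t + 18) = (t - 3)*(t + 3)*(t^2 + 5*t + 6) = (t - 3)*(t + 2)*(t + 3)*(t + 3)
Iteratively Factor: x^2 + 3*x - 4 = (x - 1)*(x + 4)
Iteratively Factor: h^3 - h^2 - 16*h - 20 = (h + 2)*(h^2 - 3*h - 10) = (h - 5)*(h + 2)*(h + 2)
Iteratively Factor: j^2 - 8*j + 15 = (j - 3)*(j - 5)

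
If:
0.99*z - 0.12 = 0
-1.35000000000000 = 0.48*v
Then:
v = -2.81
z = 0.12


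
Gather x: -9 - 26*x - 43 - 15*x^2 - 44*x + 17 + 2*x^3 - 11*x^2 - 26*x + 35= 2*x^3 - 26*x^2 - 96*x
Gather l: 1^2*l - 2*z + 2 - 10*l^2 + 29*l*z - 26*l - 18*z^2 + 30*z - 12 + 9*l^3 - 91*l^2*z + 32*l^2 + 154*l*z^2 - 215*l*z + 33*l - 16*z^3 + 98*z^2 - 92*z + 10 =9*l^3 + l^2*(22 - 91*z) + l*(154*z^2 - 186*z + 8) - 16*z^3 + 80*z^2 - 64*z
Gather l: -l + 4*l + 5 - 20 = 3*l - 15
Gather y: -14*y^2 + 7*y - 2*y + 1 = -14*y^2 + 5*y + 1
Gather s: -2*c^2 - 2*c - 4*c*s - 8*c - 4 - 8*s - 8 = -2*c^2 - 10*c + s*(-4*c - 8) - 12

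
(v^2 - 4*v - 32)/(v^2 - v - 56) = (v + 4)/(v + 7)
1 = 1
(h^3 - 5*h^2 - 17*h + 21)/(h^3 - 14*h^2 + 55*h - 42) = (h + 3)/(h - 6)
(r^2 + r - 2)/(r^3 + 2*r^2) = (r - 1)/r^2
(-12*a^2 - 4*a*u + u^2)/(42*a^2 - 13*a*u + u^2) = (2*a + u)/(-7*a + u)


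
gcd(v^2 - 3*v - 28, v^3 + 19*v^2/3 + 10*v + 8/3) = v + 4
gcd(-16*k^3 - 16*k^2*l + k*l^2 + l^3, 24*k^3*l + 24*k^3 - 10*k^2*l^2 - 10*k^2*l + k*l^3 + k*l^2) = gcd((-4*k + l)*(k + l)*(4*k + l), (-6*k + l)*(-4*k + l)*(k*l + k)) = 4*k - l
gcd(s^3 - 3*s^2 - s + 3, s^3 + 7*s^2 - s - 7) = s^2 - 1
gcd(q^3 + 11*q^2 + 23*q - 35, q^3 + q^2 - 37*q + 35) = q^2 + 6*q - 7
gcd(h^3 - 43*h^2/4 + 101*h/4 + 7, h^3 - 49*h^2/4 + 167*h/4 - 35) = h^2 - 11*h + 28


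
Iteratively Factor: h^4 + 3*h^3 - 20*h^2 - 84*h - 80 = (h + 2)*(h^3 + h^2 - 22*h - 40) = (h + 2)^2*(h^2 - h - 20) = (h - 5)*(h + 2)^2*(h + 4)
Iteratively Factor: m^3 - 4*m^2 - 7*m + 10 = (m - 1)*(m^2 - 3*m - 10) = (m - 5)*(m - 1)*(m + 2)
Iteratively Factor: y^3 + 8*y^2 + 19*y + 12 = (y + 1)*(y^2 + 7*y + 12) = (y + 1)*(y + 3)*(y + 4)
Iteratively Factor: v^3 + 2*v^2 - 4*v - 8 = (v + 2)*(v^2 - 4) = (v + 2)^2*(v - 2)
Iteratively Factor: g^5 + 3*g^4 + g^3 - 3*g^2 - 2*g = (g + 1)*(g^4 + 2*g^3 - g^2 - 2*g) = (g + 1)^2*(g^3 + g^2 - 2*g) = g*(g + 1)^2*(g^2 + g - 2) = g*(g - 1)*(g + 1)^2*(g + 2)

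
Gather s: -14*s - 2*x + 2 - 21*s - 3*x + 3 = -35*s - 5*x + 5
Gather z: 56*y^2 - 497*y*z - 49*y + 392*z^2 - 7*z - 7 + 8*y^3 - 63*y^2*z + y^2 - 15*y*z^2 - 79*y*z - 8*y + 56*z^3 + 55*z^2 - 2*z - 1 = 8*y^3 + 57*y^2 - 57*y + 56*z^3 + z^2*(447 - 15*y) + z*(-63*y^2 - 576*y - 9) - 8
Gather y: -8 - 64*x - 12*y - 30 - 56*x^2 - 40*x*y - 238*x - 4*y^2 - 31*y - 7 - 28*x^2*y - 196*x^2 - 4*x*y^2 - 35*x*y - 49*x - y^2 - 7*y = -252*x^2 - 351*x + y^2*(-4*x - 5) + y*(-28*x^2 - 75*x - 50) - 45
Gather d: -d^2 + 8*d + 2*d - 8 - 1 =-d^2 + 10*d - 9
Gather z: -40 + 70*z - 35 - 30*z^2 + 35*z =-30*z^2 + 105*z - 75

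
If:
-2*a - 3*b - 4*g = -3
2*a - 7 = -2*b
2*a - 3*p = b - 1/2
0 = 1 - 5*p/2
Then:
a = 7/5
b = 21/10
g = -61/40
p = 2/5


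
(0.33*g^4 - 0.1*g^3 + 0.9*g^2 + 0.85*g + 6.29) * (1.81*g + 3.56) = 0.5973*g^5 + 0.9938*g^4 + 1.273*g^3 + 4.7425*g^2 + 14.4109*g + 22.3924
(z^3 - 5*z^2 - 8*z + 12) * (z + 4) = z^4 - z^3 - 28*z^2 - 20*z + 48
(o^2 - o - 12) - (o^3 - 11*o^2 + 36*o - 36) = -o^3 + 12*o^2 - 37*o + 24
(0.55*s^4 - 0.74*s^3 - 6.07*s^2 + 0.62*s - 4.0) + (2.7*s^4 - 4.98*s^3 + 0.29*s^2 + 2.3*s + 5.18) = 3.25*s^4 - 5.72*s^3 - 5.78*s^2 + 2.92*s + 1.18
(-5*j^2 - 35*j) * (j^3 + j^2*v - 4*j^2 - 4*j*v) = -5*j^5 - 5*j^4*v - 15*j^4 - 15*j^3*v + 140*j^3 + 140*j^2*v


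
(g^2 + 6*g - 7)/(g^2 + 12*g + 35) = (g - 1)/(g + 5)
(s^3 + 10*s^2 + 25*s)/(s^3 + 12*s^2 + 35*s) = (s + 5)/(s + 7)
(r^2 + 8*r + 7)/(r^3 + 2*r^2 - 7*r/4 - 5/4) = 4*(r^2 + 8*r + 7)/(4*r^3 + 8*r^2 - 7*r - 5)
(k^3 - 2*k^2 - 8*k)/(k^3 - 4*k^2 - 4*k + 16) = k/(k - 2)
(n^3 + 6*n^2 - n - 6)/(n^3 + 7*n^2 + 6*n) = (n - 1)/n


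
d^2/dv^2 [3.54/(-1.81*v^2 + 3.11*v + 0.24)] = (-23.194788*v^2 + 39.854028*v + 3.54*(3.62*v - 3.11)*(7.24*v - 6.22) + 3.075552)/(-1.81*v^2 + 3.11*v + 0.24)^3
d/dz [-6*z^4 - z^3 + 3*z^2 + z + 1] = -24*z^3 - 3*z^2 + 6*z + 1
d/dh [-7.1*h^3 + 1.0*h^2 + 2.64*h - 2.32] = -21.3*h^2 + 2.0*h + 2.64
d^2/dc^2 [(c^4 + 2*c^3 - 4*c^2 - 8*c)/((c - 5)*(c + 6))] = 2*(c^6 + 3*c^5 - 87*c^4 - 182*c^3 + 4860*c^2 + 4680*c - 3840)/(c^6 + 3*c^5 - 87*c^4 - 179*c^3 + 2610*c^2 + 2700*c - 27000)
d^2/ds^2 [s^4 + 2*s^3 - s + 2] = 12*s*(s + 1)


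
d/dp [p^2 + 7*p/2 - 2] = 2*p + 7/2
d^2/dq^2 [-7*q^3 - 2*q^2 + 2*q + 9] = -42*q - 4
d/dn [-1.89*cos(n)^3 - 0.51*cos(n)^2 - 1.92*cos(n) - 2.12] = (5.67*cos(n)^2 + 1.02*cos(n) + 1.92)*sin(n)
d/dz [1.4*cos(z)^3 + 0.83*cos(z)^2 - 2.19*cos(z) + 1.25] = (-4.2*cos(z)^2 - 1.66*cos(z) + 2.19)*sin(z)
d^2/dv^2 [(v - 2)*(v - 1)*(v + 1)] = 6*v - 4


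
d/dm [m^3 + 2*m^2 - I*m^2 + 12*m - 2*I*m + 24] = 3*m^2 + 2*m*(2 - I) + 12 - 2*I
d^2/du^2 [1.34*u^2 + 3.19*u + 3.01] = 2.68000000000000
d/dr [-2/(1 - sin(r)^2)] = -4*sin(r)/cos(r)^3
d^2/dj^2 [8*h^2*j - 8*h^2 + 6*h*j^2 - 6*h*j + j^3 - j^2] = 12*h + 6*j - 2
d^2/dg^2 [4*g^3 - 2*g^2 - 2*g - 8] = 24*g - 4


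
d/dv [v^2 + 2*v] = 2*v + 2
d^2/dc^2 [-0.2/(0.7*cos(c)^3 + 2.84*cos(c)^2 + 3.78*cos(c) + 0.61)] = (-13.82976*(-0.357142857142857*sin(c)^2 + 0.965986394557823*cos(c) + 1.0)^2*sin(c)^2 - (0.861*cos(c) + 1.136*cos(2*c) + 0.315*cos(3*c))*(0.7*cos(c)^3 + 2.84*cos(c)^2 + 3.78*cos(c) + 0.61))/(0.7*cos(c)^3 + 2.84*cos(c)^2 + 3.78*cos(c) + 0.61)^3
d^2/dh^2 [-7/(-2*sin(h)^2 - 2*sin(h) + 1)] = 14*(-8*sin(h)^4 - 6*sin(h)^3 + 6*sin(h)^2 + 11*sin(h) + 6)/(2*sin(h) - cos(2*h))^3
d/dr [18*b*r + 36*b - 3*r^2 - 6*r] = 18*b - 6*r - 6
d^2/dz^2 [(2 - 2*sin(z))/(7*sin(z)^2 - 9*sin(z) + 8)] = 2*(49*sin(z)^5 - 133*sin(z)^4 - 245*sin(z)^3 + 509*sin(z)^2 - 50*sin(z) - 94)/(7*sin(z)^2 - 9*sin(z) + 8)^3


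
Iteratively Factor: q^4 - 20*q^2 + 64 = (q + 2)*(q^3 - 2*q^2 - 16*q + 32) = (q + 2)*(q + 4)*(q^2 - 6*q + 8) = (q - 4)*(q + 2)*(q + 4)*(q - 2)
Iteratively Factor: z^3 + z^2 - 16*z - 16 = (z + 4)*(z^2 - 3*z - 4) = (z + 1)*(z + 4)*(z - 4)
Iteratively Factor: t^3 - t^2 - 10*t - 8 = (t + 2)*(t^2 - 3*t - 4) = (t - 4)*(t + 2)*(t + 1)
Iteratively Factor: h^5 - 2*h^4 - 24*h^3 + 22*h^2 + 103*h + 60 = (h - 5)*(h^4 + 3*h^3 - 9*h^2 - 23*h - 12) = (h - 5)*(h + 1)*(h^3 + 2*h^2 - 11*h - 12) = (h - 5)*(h + 1)^2*(h^2 + h - 12) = (h - 5)*(h + 1)^2*(h + 4)*(h - 3)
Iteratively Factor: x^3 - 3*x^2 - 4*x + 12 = (x + 2)*(x^2 - 5*x + 6) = (x - 3)*(x + 2)*(x - 2)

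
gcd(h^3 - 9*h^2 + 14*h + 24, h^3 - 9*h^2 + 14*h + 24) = h^3 - 9*h^2 + 14*h + 24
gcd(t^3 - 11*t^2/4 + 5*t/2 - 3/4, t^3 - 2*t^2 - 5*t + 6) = t - 1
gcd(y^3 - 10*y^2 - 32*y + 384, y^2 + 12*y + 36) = y + 6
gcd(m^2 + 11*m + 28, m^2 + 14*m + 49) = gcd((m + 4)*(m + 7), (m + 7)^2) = m + 7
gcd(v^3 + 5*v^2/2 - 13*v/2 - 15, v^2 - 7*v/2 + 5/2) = v - 5/2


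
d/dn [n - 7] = 1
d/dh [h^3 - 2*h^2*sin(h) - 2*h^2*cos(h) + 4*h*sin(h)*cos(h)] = -2*sqrt(2)*h^2*cos(h + pi/4) + 3*h^2 - 4*sqrt(2)*h*sin(h + pi/4) + 4*h*cos(2*h) + 2*sin(2*h)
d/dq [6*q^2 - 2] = 12*q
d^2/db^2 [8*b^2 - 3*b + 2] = 16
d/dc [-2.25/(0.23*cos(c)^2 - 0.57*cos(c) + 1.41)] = (1.2825 - 1.035*cos(c))*sin(c)/(0.23*cos(c)^2 - 0.57*cos(c) + 1.41)^2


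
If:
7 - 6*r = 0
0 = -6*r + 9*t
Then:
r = 7/6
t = 7/9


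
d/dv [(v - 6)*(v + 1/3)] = 2*v - 17/3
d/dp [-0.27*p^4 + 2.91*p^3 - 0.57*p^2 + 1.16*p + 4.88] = -1.08*p^3 + 8.73*p^2 - 1.14*p + 1.16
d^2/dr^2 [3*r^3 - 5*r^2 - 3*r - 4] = 18*r - 10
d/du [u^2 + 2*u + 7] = 2*u + 2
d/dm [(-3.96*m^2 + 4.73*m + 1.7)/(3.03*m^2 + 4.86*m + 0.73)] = (-33.5775*m^2 - 16.0836*m - 4.8091)/(9.1809*m^4 + 29.4516*m^3 + 28.0434*m^2 + 7.0956*m + 0.5329)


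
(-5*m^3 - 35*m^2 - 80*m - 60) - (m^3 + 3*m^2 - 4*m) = -6*m^3 - 38*m^2 - 76*m - 60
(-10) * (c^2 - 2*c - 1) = -10*c^2 + 20*c + 10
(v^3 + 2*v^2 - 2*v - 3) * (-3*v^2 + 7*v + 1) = -3*v^5 + v^4 + 21*v^3 - 3*v^2 - 23*v - 3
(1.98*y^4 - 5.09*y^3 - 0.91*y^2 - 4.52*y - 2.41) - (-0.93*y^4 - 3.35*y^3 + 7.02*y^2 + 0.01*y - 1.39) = 2.91*y^4 - 1.74*y^3 - 7.93*y^2 - 4.53*y - 1.02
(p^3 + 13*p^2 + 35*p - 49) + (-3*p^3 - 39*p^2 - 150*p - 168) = -2*p^3 - 26*p^2 - 115*p - 217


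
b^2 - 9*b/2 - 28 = (b - 8)*(b + 7/2)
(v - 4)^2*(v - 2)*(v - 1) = v^4 - 11*v^3 + 42*v^2 - 64*v + 32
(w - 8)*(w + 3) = w^2 - 5*w - 24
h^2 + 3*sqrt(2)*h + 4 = (h + sqrt(2))*(h + 2*sqrt(2))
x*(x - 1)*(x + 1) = x^3 - x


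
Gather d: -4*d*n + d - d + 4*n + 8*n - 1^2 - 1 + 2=-4*d*n + 12*n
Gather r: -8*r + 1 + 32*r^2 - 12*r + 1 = 32*r^2 - 20*r + 2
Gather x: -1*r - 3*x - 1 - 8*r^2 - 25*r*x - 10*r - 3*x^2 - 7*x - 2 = -8*r^2 - 11*r - 3*x^2 + x*(-25*r - 10) - 3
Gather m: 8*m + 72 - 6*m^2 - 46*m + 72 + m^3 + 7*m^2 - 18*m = m^3 + m^2 - 56*m + 144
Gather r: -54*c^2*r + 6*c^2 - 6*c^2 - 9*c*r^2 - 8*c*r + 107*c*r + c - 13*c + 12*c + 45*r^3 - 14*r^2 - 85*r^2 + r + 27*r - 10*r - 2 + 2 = 45*r^3 + r^2*(-9*c - 99) + r*(-54*c^2 + 99*c + 18)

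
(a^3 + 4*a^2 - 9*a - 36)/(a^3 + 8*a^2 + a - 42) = (a^2 + a - 12)/(a^2 + 5*a - 14)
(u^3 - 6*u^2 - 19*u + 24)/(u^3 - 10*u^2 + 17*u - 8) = (u + 3)/(u - 1)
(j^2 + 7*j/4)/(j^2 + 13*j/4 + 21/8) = 2*j/(2*j + 3)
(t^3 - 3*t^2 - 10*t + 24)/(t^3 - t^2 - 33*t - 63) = (t^2 - 6*t + 8)/(t^2 - 4*t - 21)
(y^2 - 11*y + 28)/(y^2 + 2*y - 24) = (y - 7)/(y + 6)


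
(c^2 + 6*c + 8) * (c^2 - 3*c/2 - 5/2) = c^4 + 9*c^3/2 - 7*c^2/2 - 27*c - 20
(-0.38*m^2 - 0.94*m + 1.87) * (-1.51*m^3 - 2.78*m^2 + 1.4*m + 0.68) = 0.5738*m^5 + 2.4758*m^4 - 0.7425*m^3 - 6.773*m^2 + 1.9788*m + 1.2716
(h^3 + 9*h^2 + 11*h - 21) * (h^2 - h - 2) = h^5 + 8*h^4 - 50*h^2 - h + 42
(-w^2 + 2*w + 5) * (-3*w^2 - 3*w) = 3*w^4 - 3*w^3 - 21*w^2 - 15*w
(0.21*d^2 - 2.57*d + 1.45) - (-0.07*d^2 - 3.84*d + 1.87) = 0.28*d^2 + 1.27*d - 0.42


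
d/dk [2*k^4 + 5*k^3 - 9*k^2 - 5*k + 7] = 8*k^3 + 15*k^2 - 18*k - 5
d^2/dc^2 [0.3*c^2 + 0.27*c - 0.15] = 0.600000000000000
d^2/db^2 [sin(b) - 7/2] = -sin(b)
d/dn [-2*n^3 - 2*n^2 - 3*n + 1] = -6*n^2 - 4*n - 3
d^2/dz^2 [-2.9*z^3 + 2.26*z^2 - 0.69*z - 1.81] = 4.52 - 17.4*z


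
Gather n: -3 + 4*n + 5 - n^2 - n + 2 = -n^2 + 3*n + 4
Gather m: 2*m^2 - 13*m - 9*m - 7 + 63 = 2*m^2 - 22*m + 56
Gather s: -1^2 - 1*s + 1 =-s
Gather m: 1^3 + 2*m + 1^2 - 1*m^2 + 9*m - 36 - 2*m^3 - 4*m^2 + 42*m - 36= -2*m^3 - 5*m^2 + 53*m - 70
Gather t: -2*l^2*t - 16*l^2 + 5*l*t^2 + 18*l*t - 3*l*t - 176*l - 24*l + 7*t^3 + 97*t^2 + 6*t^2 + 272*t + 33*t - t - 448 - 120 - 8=-16*l^2 - 200*l + 7*t^3 + t^2*(5*l + 103) + t*(-2*l^2 + 15*l + 304) - 576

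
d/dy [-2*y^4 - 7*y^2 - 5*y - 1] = -8*y^3 - 14*y - 5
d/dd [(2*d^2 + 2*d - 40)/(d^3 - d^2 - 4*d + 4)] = 2*(-d^4 - 2*d^3 + 57*d^2 - 32*d - 76)/(d^6 - 2*d^5 - 7*d^4 + 16*d^3 + 8*d^2 - 32*d + 16)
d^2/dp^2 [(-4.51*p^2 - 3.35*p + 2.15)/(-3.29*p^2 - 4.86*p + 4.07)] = (-71.7029180000002*p^3 + 222.710628*p^2 + 62.8817700000001*p + 122.800168)/(35.611289*p^6 + 157.815378*p^5 + 100.963191*p^4 - 275.669892*p^3 - 124.899753*p^2 + 241.516242*p - 67.419143)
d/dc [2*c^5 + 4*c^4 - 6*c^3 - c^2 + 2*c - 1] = 10*c^4 + 16*c^3 - 18*c^2 - 2*c + 2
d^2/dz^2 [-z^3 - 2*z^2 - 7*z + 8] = -6*z - 4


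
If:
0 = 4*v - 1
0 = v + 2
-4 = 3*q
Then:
No Solution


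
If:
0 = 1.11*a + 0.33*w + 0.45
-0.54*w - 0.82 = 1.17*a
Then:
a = 0.13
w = -1.80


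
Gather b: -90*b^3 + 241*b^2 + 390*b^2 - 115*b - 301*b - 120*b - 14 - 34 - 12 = -90*b^3 + 631*b^2 - 536*b - 60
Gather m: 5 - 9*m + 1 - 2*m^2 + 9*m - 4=2 - 2*m^2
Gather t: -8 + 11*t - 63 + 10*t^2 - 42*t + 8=10*t^2 - 31*t - 63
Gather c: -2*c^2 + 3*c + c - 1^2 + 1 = -2*c^2 + 4*c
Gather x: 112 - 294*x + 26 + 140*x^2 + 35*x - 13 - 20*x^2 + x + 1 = 120*x^2 - 258*x + 126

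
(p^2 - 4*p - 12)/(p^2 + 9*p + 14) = (p - 6)/(p + 7)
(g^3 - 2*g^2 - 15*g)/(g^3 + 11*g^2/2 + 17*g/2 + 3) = 2*g*(g - 5)/(2*g^2 + 5*g + 2)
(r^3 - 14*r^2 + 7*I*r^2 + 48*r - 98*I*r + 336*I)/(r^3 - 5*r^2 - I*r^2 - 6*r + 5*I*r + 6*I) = (r^2 + r*(-8 + 7*I) - 56*I)/(r^2 + r*(1 - I) - I)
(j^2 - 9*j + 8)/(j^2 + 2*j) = (j^2 - 9*j + 8)/(j*(j + 2))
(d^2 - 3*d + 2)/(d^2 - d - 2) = (d - 1)/(d + 1)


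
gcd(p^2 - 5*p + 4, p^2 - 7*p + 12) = p - 4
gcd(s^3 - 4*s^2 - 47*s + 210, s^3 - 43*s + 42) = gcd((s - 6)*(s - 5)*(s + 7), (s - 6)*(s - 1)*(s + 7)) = s^2 + s - 42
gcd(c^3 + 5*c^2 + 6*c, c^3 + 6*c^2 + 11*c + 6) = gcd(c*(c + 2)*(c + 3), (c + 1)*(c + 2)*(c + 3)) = c^2 + 5*c + 6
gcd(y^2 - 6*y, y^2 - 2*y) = y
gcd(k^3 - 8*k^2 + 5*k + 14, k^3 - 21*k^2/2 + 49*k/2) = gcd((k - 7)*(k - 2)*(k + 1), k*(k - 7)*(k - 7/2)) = k - 7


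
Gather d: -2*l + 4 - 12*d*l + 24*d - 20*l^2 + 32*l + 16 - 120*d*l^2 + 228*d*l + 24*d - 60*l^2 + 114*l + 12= d*(-120*l^2 + 216*l + 48) - 80*l^2 + 144*l + 32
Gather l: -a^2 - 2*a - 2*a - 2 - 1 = -a^2 - 4*a - 3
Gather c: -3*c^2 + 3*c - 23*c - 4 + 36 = -3*c^2 - 20*c + 32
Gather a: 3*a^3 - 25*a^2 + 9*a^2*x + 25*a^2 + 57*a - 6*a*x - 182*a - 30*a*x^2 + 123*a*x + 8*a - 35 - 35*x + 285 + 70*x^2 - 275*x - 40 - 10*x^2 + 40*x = 3*a^3 + 9*a^2*x + a*(-30*x^2 + 117*x - 117) + 60*x^2 - 270*x + 210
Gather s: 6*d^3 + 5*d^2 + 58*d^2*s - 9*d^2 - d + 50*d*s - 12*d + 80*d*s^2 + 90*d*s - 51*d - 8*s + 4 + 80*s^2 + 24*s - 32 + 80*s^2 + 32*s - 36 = 6*d^3 - 4*d^2 - 64*d + s^2*(80*d + 160) + s*(58*d^2 + 140*d + 48) - 64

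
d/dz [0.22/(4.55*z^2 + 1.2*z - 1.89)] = (-2.002*z - 0.264)/(4.55*z^2 + 1.2*z - 1.89)^2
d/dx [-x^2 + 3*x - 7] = 3 - 2*x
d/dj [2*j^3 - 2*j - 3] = 6*j^2 - 2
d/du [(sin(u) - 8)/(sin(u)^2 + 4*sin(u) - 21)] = (16*sin(u) + cos(u)^2 + 10)*cos(u)/(sin(u)^2 + 4*sin(u) - 21)^2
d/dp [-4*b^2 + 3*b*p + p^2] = 3*b + 2*p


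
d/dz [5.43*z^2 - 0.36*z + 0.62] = 10.86*z - 0.36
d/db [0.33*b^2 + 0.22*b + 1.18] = 0.66*b + 0.22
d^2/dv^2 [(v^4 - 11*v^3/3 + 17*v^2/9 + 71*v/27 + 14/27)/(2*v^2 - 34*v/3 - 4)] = (v^3 - 18*v^2 + 108*v - 1108/9)/(v^3 - 18*v^2 + 108*v - 216)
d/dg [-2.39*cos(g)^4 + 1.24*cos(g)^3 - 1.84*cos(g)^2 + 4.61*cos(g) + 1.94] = (9.56*cos(g)^3 - 3.72*cos(g)^2 + 3.68*cos(g) - 4.61)*sin(g)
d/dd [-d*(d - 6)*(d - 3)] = -3*d^2 + 18*d - 18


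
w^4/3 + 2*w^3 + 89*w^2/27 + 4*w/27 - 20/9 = (w/3 + 1)*(w - 2/3)*(w + 5/3)*(w + 2)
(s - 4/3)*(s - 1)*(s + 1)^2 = s^4 - s^3/3 - 7*s^2/3 + s/3 + 4/3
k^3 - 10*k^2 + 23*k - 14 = (k - 7)*(k - 2)*(k - 1)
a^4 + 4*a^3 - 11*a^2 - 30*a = a*(a - 3)*(a + 2)*(a + 5)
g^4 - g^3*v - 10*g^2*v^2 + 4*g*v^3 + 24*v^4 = (g - 3*v)*(g - 2*v)*(g + 2*v)^2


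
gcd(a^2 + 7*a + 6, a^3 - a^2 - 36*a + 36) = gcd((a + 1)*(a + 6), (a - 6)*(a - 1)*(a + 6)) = a + 6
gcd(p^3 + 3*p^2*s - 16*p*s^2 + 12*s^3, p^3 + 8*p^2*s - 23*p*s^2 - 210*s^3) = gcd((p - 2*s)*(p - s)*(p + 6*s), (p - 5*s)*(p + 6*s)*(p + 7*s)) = p + 6*s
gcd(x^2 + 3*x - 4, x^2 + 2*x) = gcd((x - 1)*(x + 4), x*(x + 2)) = 1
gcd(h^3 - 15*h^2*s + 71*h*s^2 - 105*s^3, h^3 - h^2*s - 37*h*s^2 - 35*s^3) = -h + 7*s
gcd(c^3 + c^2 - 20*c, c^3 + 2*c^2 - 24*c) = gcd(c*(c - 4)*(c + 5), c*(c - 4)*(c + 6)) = c^2 - 4*c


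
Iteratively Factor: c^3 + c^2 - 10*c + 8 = (c - 1)*(c^2 + 2*c - 8) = (c - 1)*(c + 4)*(c - 2)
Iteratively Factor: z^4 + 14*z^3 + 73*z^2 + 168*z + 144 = (z + 3)*(z^3 + 11*z^2 + 40*z + 48) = (z + 3)*(z + 4)*(z^2 + 7*z + 12) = (z + 3)*(z + 4)^2*(z + 3)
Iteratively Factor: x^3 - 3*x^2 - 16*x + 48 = (x - 4)*(x^2 + x - 12) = (x - 4)*(x - 3)*(x + 4)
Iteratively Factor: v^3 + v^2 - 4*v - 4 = (v - 2)*(v^2 + 3*v + 2) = (v - 2)*(v + 1)*(v + 2)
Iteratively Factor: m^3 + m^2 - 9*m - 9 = (m - 3)*(m^2 + 4*m + 3) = (m - 3)*(m + 3)*(m + 1)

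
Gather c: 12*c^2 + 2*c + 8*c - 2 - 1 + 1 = 12*c^2 + 10*c - 2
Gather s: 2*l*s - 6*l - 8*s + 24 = -6*l + s*(2*l - 8) + 24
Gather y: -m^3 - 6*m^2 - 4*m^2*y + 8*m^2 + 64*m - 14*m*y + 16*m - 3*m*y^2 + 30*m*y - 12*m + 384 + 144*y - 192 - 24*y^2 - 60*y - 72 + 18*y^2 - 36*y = -m^3 + 2*m^2 + 68*m + y^2*(-3*m - 6) + y*(-4*m^2 + 16*m + 48) + 120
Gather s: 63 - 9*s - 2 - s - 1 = 60 - 10*s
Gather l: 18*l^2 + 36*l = 18*l^2 + 36*l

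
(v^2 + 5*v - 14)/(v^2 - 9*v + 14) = (v + 7)/(v - 7)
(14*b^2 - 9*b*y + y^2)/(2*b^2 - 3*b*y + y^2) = (-7*b + y)/(-b + y)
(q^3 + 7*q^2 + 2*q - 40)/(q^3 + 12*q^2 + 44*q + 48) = (q^2 + 3*q - 10)/(q^2 + 8*q + 12)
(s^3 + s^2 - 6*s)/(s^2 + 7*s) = (s^2 + s - 6)/(s + 7)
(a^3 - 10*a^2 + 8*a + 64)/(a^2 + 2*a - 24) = (a^2 - 6*a - 16)/(a + 6)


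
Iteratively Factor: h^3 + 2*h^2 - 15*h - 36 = (h - 4)*(h^2 + 6*h + 9) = (h - 4)*(h + 3)*(h + 3)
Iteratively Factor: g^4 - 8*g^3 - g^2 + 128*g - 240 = (g - 5)*(g^3 - 3*g^2 - 16*g + 48) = (g - 5)*(g - 4)*(g^2 + g - 12) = (g - 5)*(g - 4)*(g - 3)*(g + 4)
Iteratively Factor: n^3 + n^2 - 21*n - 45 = (n + 3)*(n^2 - 2*n - 15) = (n - 5)*(n + 3)*(n + 3)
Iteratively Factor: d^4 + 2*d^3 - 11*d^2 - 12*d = (d)*(d^3 + 2*d^2 - 11*d - 12) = d*(d + 1)*(d^2 + d - 12) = d*(d - 3)*(d + 1)*(d + 4)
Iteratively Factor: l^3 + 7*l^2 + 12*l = (l + 4)*(l^2 + 3*l) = (l + 3)*(l + 4)*(l)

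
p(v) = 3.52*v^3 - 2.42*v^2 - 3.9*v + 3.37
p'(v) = 10.56*v^2 - 4.84*v - 3.9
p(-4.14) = -271.73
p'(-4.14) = 197.13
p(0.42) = 1.57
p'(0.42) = -4.07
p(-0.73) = 3.56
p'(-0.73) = 5.26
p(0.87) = 0.46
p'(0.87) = -0.12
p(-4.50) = -348.84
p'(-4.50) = 231.72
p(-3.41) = -151.05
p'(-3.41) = 135.40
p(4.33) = 226.87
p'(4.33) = 173.13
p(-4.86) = -438.90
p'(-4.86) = 269.05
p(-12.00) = -6380.87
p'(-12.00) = 1574.82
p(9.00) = 2338.33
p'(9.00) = 807.90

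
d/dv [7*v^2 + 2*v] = 14*v + 2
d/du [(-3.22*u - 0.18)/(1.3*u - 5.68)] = (24.08068*u - 105.214048)/(1.3*u - 5.68)^3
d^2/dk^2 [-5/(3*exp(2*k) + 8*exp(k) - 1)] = 20*((3*exp(k) + 2)*(3*exp(2*k) + 8*exp(k) - 1) - 2*(3*exp(k) + 4)^2*exp(k))*exp(k)/(3*exp(2*k) + 8*exp(k) - 1)^3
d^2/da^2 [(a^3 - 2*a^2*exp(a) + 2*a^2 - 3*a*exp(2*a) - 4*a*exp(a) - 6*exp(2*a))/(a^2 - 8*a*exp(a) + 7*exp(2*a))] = (6*a^6 + 8*a^5*exp(a) + 12*a^5 - 12*a^4*exp(2*a) - 136*a^4*exp(a) - 24*a^4 - 24*a^3*exp(3*a) + 480*a^3*exp(2*a) + 44*a^3*exp(a) + 24*a^3 - 266*a^2*exp(4*a) - 888*a^2*exp(3*a) - 204*a^2*exp(2*a) - 120*a^2*exp(a) + 532*a*exp(4*a) + 516*a*exp(3*a) + 456*a*exp(2*a) + 532*exp(4*a) - 936*exp(3*a))*exp(a)/(a^6 - 24*a^5*exp(a) + 213*a^4*exp(2*a) - 848*a^3*exp(3*a) + 1491*a^2*exp(4*a) - 1176*a*exp(5*a) + 343*exp(6*a))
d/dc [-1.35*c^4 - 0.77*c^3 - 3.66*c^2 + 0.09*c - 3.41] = -5.4*c^3 - 2.31*c^2 - 7.32*c + 0.09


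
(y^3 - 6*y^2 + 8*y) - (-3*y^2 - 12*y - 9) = y^3 - 3*y^2 + 20*y + 9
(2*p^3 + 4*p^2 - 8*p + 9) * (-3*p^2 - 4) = -6*p^5 - 12*p^4 + 16*p^3 - 43*p^2 + 32*p - 36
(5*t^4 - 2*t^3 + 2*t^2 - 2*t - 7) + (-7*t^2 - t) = 5*t^4 - 2*t^3 - 5*t^2 - 3*t - 7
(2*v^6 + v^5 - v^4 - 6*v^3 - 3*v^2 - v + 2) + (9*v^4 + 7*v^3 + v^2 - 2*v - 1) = 2*v^6 + v^5 + 8*v^4 + v^3 - 2*v^2 - 3*v + 1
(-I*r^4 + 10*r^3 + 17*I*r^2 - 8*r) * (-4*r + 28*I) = 4*I*r^5 - 12*r^4 + 212*I*r^3 - 444*r^2 - 224*I*r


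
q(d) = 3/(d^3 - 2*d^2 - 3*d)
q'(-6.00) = -0.00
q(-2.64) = -0.12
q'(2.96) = -156.18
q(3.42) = 0.47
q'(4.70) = -0.06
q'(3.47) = -1.09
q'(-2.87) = -0.10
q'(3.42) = -1.37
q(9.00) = 0.01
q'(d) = 3*(-3*d^2 + 4*d + 3)/(d^3 - 2*d^2 - 3*d)^2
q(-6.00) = -0.01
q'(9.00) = 0.00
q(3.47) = 0.41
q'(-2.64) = -0.14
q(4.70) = 0.07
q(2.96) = -6.40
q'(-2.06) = -0.44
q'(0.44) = 4.77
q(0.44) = -1.85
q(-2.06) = -0.27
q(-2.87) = -0.10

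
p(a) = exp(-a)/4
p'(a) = -exp(-a)/4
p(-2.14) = 2.12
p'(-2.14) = -2.12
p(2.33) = 0.02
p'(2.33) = -0.02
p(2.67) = 0.02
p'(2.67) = -0.02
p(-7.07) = 294.04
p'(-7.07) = -294.04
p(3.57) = 0.01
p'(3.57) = -0.01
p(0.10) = 0.23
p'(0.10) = -0.23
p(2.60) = 0.02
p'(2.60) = -0.02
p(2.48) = 0.02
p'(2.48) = -0.02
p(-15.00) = 817254.34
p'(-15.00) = -817254.34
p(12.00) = 0.00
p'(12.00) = 0.00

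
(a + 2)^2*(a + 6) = a^3 + 10*a^2 + 28*a + 24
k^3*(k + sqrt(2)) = k^4 + sqrt(2)*k^3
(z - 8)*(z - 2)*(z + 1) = z^3 - 9*z^2 + 6*z + 16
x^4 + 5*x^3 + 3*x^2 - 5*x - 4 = (x - 1)*(x + 1)^2*(x + 4)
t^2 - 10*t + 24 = (t - 6)*(t - 4)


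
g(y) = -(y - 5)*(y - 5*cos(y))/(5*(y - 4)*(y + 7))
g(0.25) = 0.16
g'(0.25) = -0.09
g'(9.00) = -0.03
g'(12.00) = 0.02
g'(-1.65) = 0.17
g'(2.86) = -0.18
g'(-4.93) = -0.94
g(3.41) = -0.43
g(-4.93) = 0.65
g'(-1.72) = 0.17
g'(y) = -(y - 5)*(5*sin(y) + 1)/(5*(y - 4)*(y + 7)) + (y - 5)*(y - 5*cos(y))/(5*(y - 4)*(y + 7)^2) + (y - 5)*(y - 5*cos(y))/(5*(y - 4)^2*(y + 7)) - (y - 5*cos(y))/(5*(y - 4)*(y + 7)) = ((y - 5)*(y - 4)*(y - 5*cos(y)) + (y - 5)*(y + 7)*(y - 5*cos(y)) + (y - 4)*(y + 7)*(-y + (5 - y)*(5*sin(y) + 1) + 5*cos(y)))/(5*(y - 4)^2*(y + 7)^2)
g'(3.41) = -0.40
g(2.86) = -0.29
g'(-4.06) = -0.41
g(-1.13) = 0.13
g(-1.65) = 0.06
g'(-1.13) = 0.12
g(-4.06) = 0.08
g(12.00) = -0.07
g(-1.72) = 0.04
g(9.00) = -0.14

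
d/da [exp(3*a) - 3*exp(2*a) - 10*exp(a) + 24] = (3*exp(2*a) - 6*exp(a) - 10)*exp(a)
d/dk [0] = 0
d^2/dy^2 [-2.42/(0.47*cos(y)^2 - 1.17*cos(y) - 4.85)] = (-2.138312*(1 - cos(y)^2)^2 + 3.992274*cos(y)^3 - 26.447454*cos(y)^2 + 5.747742*cos(y) + 19.796568)/(-0.47*cos(y)^2 + 1.17*cos(y) + 4.85)^3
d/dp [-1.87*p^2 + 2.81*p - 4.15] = 2.81 - 3.74*p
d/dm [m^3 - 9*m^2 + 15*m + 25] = 3*m^2 - 18*m + 15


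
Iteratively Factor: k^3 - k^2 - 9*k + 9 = (k - 1)*(k^2 - 9) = (k - 3)*(k - 1)*(k + 3)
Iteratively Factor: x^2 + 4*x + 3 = (x + 3)*(x + 1)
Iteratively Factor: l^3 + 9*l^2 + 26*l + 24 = (l + 2)*(l^2 + 7*l + 12) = (l + 2)*(l + 4)*(l + 3)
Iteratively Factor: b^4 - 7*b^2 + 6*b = (b + 3)*(b^3 - 3*b^2 + 2*b) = b*(b + 3)*(b^2 - 3*b + 2) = b*(b - 1)*(b + 3)*(b - 2)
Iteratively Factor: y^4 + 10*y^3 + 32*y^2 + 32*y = (y)*(y^3 + 10*y^2 + 32*y + 32) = y*(y + 4)*(y^2 + 6*y + 8) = y*(y + 2)*(y + 4)*(y + 4)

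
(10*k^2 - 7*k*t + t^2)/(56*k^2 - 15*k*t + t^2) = (10*k^2 - 7*k*t + t^2)/(56*k^2 - 15*k*t + t^2)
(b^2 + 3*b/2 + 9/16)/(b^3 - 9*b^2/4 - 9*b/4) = (b + 3/4)/(b*(b - 3))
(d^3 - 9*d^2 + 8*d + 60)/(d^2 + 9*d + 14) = (d^2 - 11*d + 30)/(d + 7)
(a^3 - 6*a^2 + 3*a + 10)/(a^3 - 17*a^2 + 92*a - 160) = (a^2 - a - 2)/(a^2 - 12*a + 32)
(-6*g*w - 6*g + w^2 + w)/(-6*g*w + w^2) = (w + 1)/w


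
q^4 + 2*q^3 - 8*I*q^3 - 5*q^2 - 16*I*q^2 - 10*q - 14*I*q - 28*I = (q + 2)*(q - 7*I)*(q - 2*I)*(q + I)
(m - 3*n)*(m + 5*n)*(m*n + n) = m^3*n + 2*m^2*n^2 + m^2*n - 15*m*n^3 + 2*m*n^2 - 15*n^3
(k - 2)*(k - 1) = k^2 - 3*k + 2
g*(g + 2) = g^2 + 2*g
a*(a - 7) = a^2 - 7*a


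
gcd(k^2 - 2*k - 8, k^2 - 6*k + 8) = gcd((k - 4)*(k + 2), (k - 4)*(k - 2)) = k - 4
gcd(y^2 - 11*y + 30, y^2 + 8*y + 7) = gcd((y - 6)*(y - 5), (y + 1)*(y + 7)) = 1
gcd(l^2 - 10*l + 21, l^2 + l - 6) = 1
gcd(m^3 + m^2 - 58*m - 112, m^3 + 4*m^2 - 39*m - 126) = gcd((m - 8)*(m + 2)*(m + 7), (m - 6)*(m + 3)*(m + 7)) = m + 7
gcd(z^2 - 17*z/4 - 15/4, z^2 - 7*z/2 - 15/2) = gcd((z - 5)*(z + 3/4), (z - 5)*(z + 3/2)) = z - 5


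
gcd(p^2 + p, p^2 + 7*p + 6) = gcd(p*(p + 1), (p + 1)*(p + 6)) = p + 1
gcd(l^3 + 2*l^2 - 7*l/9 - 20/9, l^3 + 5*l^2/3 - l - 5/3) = l^2 + 2*l/3 - 5/3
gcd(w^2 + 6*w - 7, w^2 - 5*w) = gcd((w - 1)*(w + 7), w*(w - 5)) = 1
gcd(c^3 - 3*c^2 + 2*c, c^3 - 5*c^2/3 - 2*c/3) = c^2 - 2*c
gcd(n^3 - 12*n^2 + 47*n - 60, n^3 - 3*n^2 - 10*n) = n - 5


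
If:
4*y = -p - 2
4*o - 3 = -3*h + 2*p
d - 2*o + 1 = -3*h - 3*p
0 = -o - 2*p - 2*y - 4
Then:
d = 56*y + 6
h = -32*y/3 - 1/3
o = 6*y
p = -4*y - 2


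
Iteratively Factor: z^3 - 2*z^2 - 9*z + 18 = (z + 3)*(z^2 - 5*z + 6) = (z - 2)*(z + 3)*(z - 3)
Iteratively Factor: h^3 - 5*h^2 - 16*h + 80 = (h - 4)*(h^2 - h - 20) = (h - 4)*(h + 4)*(h - 5)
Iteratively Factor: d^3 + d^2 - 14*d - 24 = (d - 4)*(d^2 + 5*d + 6) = (d - 4)*(d + 2)*(d + 3)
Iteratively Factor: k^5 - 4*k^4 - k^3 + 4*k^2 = (k)*(k^4 - 4*k^3 - k^2 + 4*k) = k*(k - 4)*(k^3 - k) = k^2*(k - 4)*(k^2 - 1) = k^2*(k - 4)*(k - 1)*(k + 1)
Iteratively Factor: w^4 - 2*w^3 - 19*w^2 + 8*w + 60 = (w - 5)*(w^3 + 3*w^2 - 4*w - 12) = (w - 5)*(w + 2)*(w^2 + w - 6) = (w - 5)*(w - 2)*(w + 2)*(w + 3)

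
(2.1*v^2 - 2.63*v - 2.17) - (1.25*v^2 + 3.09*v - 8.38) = 0.85*v^2 - 5.72*v + 6.21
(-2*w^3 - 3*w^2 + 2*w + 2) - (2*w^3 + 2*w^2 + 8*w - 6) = -4*w^3 - 5*w^2 - 6*w + 8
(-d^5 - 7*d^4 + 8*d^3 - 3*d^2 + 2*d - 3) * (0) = 0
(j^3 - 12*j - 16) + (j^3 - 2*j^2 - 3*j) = 2*j^3 - 2*j^2 - 15*j - 16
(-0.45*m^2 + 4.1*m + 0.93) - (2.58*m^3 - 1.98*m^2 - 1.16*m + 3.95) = -2.58*m^3 + 1.53*m^2 + 5.26*m - 3.02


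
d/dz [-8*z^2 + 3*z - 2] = 3 - 16*z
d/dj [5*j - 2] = 5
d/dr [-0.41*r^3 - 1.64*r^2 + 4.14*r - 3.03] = -1.23*r^2 - 3.28*r + 4.14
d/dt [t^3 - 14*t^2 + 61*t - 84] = 3*t^2 - 28*t + 61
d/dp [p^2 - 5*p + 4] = 2*p - 5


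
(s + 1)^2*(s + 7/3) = s^3 + 13*s^2/3 + 17*s/3 + 7/3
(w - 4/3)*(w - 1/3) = w^2 - 5*w/3 + 4/9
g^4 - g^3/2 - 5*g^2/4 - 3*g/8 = g*(g - 3/2)*(g + 1/2)^2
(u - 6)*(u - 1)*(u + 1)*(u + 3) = u^4 - 3*u^3 - 19*u^2 + 3*u + 18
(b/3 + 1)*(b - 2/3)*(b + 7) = b^3/3 + 28*b^2/9 + 43*b/9 - 14/3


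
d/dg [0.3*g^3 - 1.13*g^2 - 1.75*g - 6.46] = 0.9*g^2 - 2.26*g - 1.75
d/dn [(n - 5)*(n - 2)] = 2*n - 7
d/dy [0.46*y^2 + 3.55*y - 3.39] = 0.92*y + 3.55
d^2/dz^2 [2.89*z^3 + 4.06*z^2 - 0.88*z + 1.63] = 17.34*z + 8.12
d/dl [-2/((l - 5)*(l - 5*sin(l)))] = 2*(l + (1 - 5*cos(l))*(l - 5) - 5*sin(l))/((l - 5)^2*(l - 5*sin(l))^2)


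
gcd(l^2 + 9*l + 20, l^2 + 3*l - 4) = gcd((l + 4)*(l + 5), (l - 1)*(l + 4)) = l + 4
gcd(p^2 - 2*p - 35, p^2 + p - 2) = 1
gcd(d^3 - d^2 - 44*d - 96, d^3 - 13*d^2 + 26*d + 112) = d - 8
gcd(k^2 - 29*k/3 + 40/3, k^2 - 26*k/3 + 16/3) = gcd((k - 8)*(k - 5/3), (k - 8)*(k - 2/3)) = k - 8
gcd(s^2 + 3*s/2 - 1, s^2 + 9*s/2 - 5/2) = s - 1/2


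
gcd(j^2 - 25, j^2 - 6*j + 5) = j - 5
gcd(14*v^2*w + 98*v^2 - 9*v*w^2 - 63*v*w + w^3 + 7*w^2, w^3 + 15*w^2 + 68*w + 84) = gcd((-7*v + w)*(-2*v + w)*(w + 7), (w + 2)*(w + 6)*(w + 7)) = w + 7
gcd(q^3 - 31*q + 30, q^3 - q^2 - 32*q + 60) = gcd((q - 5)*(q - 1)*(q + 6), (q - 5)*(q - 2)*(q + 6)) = q^2 + q - 30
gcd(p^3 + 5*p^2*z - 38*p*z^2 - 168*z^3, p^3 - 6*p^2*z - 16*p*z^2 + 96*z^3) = -p^2 + 2*p*z + 24*z^2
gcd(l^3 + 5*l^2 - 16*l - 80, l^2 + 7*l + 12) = l + 4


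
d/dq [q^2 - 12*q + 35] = 2*q - 12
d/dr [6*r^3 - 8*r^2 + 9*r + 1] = 18*r^2 - 16*r + 9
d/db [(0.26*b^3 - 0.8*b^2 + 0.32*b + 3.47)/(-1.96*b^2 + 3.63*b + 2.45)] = (-0.5096*b^4 + 1.8876*b^3 - 0.365799999999999*b^2 + 9.6824*b - 11.8121)/(3.8416*b^4 - 14.2296*b^3 + 3.5729*b^2 + 17.787*b + 6.0025)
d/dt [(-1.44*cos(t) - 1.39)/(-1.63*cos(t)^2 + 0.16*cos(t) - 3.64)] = (2.3472*cos(t)^2 + 4.5314*cos(t) - 5.464)*sin(t)/(2.6569*cos(t)^4 - 0.5216*cos(t)^3 + 11.892*cos(t)^2 - 1.1648*cos(t) + 13.2496)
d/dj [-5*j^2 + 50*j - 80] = 50 - 10*j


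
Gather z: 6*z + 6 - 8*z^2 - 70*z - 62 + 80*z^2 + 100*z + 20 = 72*z^2 + 36*z - 36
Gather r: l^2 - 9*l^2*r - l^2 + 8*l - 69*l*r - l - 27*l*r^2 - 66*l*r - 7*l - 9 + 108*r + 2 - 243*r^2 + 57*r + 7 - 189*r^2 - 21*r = r^2*(-27*l - 432) + r*(-9*l^2 - 135*l + 144)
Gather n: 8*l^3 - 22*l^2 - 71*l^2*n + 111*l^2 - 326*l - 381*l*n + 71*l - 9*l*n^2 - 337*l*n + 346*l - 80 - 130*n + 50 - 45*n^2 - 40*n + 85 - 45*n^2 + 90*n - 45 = 8*l^3 + 89*l^2 + 91*l + n^2*(-9*l - 90) + n*(-71*l^2 - 718*l - 80) + 10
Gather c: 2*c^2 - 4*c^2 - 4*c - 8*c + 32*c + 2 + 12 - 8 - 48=-2*c^2 + 20*c - 42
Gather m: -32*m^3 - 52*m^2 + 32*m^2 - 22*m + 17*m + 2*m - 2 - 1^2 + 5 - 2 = -32*m^3 - 20*m^2 - 3*m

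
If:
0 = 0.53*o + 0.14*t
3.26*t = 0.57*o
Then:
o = 0.00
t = 0.00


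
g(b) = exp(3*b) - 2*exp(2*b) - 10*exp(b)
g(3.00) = 7095.37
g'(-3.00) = -0.51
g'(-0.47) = -7.08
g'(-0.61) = -6.13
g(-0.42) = -7.15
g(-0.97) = -4.02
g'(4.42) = 1692886.78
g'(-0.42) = -7.45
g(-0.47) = -6.79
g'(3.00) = 22494.68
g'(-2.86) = -0.59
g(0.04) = -11.45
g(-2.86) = -0.58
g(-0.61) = -5.86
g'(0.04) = -11.36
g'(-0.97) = -4.20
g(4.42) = 559138.29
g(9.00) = 531916839632.68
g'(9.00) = 1595882000898.01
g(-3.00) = -0.50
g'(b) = 3*exp(3*b) - 4*exp(2*b) - 10*exp(b) = (3*exp(2*b) - 4*exp(b) - 10)*exp(b)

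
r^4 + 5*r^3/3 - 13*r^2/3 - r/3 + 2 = (r - 1)^2*(r + 2/3)*(r + 3)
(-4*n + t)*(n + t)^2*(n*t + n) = -4*n^4*t - 4*n^4 - 7*n^3*t^2 - 7*n^3*t - 2*n^2*t^3 - 2*n^2*t^2 + n*t^4 + n*t^3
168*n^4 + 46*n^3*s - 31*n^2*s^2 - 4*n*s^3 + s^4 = (-7*n + s)*(-3*n + s)*(2*n + s)*(4*n + s)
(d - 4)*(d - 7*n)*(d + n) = d^3 - 6*d^2*n - 4*d^2 - 7*d*n^2 + 24*d*n + 28*n^2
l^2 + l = l*(l + 1)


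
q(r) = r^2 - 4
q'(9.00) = 18.00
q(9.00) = 77.00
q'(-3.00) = -6.00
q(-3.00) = 5.00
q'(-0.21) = -0.42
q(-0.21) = -3.96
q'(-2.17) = -4.34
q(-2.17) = 0.71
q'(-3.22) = -6.44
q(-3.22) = 6.37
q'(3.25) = 6.50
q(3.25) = 6.56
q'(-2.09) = -4.18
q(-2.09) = 0.37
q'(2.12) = 4.24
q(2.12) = 0.49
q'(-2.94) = -5.88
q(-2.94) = 4.64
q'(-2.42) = -4.84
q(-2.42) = 1.86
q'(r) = 2*r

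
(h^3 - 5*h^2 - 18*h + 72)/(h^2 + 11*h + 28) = (h^2 - 9*h + 18)/(h + 7)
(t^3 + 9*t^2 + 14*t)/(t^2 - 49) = t*(t + 2)/(t - 7)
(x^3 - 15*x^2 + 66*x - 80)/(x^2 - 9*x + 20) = (x^2 - 10*x + 16)/(x - 4)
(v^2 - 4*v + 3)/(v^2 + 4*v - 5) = (v - 3)/(v + 5)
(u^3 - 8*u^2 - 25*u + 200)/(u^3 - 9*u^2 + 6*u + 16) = (u^2 - 25)/(u^2 - u - 2)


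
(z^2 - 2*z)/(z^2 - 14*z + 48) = z*(z - 2)/(z^2 - 14*z + 48)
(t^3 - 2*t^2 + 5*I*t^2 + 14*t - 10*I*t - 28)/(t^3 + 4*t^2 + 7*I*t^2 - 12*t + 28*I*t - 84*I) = (t - 2*I)/(t + 6)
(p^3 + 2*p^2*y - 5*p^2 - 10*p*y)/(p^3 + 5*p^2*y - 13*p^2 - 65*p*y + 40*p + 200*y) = p*(p + 2*y)/(p^2 + 5*p*y - 8*p - 40*y)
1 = 1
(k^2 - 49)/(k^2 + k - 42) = (k - 7)/(k - 6)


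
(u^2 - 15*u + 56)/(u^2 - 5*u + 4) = (u^2 - 15*u + 56)/(u^2 - 5*u + 4)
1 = 1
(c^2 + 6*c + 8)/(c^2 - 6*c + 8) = (c^2 + 6*c + 8)/(c^2 - 6*c + 8)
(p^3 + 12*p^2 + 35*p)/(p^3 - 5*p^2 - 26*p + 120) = p*(p + 7)/(p^2 - 10*p + 24)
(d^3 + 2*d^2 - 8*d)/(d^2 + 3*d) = (d^2 + 2*d - 8)/(d + 3)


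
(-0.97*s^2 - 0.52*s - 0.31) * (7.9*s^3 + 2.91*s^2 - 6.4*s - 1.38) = -7.663*s^5 - 6.9307*s^4 + 2.2458*s^3 + 3.7645*s^2 + 2.7016*s + 0.4278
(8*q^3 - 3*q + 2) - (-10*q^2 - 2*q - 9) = 8*q^3 + 10*q^2 - q + 11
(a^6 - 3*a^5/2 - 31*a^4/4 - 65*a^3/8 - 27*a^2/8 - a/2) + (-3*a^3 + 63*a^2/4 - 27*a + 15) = a^6 - 3*a^5/2 - 31*a^4/4 - 89*a^3/8 + 99*a^2/8 - 55*a/2 + 15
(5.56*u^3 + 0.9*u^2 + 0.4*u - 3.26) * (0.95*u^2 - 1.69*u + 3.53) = 5.282*u^5 - 8.5414*u^4 + 18.4858*u^3 - 0.596*u^2 + 6.9214*u - 11.5078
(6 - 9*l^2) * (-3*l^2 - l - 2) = 27*l^4 + 9*l^3 - 6*l - 12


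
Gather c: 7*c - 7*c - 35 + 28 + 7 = 0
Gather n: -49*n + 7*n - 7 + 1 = -42*n - 6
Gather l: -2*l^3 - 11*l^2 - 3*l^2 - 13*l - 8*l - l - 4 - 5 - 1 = -2*l^3 - 14*l^2 - 22*l - 10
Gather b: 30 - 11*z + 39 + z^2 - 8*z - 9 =z^2 - 19*z + 60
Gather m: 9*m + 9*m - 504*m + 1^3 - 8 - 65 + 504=432 - 486*m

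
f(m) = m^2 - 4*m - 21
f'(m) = 2*m - 4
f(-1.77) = -10.79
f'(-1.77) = -7.54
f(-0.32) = -19.62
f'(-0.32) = -4.64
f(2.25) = -24.94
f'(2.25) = 0.50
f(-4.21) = 13.56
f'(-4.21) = -12.42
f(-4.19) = 13.32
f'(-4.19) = -12.38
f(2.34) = -24.88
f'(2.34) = 0.68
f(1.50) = -24.75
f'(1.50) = -1.00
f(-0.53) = -18.60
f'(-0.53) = -5.06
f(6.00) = -9.00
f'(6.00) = 8.00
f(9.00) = 24.00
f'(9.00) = 14.00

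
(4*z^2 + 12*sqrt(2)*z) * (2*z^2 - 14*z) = 8*z^4 - 56*z^3 + 24*sqrt(2)*z^3 - 168*sqrt(2)*z^2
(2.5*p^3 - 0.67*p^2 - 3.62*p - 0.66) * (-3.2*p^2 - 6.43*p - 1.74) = -8.0*p^5 - 13.931*p^4 + 11.5421*p^3 + 26.5544*p^2 + 10.5426*p + 1.1484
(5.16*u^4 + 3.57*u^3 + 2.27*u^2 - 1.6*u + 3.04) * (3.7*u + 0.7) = 19.092*u^5 + 16.821*u^4 + 10.898*u^3 - 4.331*u^2 + 10.128*u + 2.128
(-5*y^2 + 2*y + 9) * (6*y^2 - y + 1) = -30*y^4 + 17*y^3 + 47*y^2 - 7*y + 9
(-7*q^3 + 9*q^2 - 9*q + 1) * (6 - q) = 7*q^4 - 51*q^3 + 63*q^2 - 55*q + 6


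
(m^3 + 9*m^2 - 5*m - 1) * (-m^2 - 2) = -m^5 - 9*m^4 + 3*m^3 - 17*m^2 + 10*m + 2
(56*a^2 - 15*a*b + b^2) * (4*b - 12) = 224*a^2*b - 672*a^2 - 60*a*b^2 + 180*a*b + 4*b^3 - 12*b^2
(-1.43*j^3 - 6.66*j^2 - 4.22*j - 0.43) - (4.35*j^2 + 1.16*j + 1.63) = -1.43*j^3 - 11.01*j^2 - 5.38*j - 2.06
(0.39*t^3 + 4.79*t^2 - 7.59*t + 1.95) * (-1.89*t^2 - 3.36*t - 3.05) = -0.7371*t^5 - 10.3635*t^4 - 2.9388*t^3 + 7.2074*t^2 + 16.5975*t - 5.9475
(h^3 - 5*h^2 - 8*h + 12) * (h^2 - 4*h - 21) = h^5 - 9*h^4 - 9*h^3 + 149*h^2 + 120*h - 252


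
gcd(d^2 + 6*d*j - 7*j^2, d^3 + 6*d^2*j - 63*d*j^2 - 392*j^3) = d + 7*j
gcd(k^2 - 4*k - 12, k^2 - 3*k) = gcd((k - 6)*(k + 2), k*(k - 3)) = 1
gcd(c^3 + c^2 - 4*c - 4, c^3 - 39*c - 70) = c + 2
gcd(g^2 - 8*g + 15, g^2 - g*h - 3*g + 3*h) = g - 3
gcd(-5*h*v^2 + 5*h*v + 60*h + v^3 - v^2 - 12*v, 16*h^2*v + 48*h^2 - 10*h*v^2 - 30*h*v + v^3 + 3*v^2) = v + 3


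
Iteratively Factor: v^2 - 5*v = (v - 5)*(v)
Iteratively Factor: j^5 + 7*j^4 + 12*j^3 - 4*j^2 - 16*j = (j + 2)*(j^4 + 5*j^3 + 2*j^2 - 8*j) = (j + 2)^2*(j^3 + 3*j^2 - 4*j) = (j - 1)*(j + 2)^2*(j^2 + 4*j) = (j - 1)*(j + 2)^2*(j + 4)*(j)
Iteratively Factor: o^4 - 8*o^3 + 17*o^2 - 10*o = (o)*(o^3 - 8*o^2 + 17*o - 10) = o*(o - 1)*(o^2 - 7*o + 10) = o*(o - 2)*(o - 1)*(o - 5)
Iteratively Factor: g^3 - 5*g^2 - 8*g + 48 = (g - 4)*(g^2 - g - 12) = (g - 4)^2*(g + 3)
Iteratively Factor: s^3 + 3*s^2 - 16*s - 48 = (s - 4)*(s^2 + 7*s + 12) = (s - 4)*(s + 4)*(s + 3)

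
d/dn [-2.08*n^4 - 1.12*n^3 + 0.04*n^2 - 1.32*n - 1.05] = -8.32*n^3 - 3.36*n^2 + 0.08*n - 1.32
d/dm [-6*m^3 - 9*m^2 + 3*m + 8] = -18*m^2 - 18*m + 3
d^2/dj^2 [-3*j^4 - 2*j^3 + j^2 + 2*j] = -36*j^2 - 12*j + 2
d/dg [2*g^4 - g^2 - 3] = 8*g^3 - 2*g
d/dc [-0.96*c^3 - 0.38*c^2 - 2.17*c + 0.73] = -2.88*c^2 - 0.76*c - 2.17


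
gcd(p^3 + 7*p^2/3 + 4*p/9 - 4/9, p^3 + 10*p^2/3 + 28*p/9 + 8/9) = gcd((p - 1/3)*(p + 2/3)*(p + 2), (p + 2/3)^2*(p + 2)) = p^2 + 8*p/3 + 4/3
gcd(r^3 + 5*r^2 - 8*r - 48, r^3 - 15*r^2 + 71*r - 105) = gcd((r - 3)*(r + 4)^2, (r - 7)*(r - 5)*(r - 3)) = r - 3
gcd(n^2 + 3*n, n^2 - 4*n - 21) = n + 3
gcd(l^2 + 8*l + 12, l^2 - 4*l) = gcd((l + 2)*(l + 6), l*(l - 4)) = 1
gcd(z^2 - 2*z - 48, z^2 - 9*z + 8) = z - 8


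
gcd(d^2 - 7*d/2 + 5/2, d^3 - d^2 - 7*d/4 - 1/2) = 1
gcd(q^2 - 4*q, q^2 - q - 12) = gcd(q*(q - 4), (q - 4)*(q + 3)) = q - 4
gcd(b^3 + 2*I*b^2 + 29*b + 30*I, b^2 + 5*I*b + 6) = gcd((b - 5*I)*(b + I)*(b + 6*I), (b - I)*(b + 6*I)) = b + 6*I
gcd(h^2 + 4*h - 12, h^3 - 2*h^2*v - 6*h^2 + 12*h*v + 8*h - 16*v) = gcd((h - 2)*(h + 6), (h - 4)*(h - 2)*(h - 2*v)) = h - 2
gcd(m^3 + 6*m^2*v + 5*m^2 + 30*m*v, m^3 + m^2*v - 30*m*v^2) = m^2 + 6*m*v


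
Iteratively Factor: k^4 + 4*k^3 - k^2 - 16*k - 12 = (k + 3)*(k^3 + k^2 - 4*k - 4) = (k - 2)*(k + 3)*(k^2 + 3*k + 2) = (k - 2)*(k + 2)*(k + 3)*(k + 1)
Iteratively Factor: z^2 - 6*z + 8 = (z - 4)*(z - 2)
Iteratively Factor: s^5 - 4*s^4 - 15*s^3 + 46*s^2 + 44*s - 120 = (s + 3)*(s^4 - 7*s^3 + 6*s^2 + 28*s - 40) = (s + 2)*(s + 3)*(s^3 - 9*s^2 + 24*s - 20) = (s - 2)*(s + 2)*(s + 3)*(s^2 - 7*s + 10) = (s - 5)*(s - 2)*(s + 2)*(s + 3)*(s - 2)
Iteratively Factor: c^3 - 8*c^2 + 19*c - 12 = (c - 3)*(c^2 - 5*c + 4) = (c - 3)*(c - 1)*(c - 4)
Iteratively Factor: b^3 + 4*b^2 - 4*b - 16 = (b + 4)*(b^2 - 4) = (b - 2)*(b + 4)*(b + 2)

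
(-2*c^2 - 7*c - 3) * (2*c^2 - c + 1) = -4*c^4 - 12*c^3 - c^2 - 4*c - 3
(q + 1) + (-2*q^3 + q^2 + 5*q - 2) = -2*q^3 + q^2 + 6*q - 1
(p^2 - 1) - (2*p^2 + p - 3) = -p^2 - p + 2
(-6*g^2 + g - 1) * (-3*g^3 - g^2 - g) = 18*g^5 + 3*g^4 + 8*g^3 + g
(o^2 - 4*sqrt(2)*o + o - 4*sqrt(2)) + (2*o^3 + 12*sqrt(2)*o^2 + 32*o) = 2*o^3 + o^2 + 12*sqrt(2)*o^2 - 4*sqrt(2)*o + 33*o - 4*sqrt(2)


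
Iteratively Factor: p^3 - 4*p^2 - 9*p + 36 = (p - 4)*(p^2 - 9) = (p - 4)*(p - 3)*(p + 3)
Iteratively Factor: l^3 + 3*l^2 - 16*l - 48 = (l + 3)*(l^2 - 16) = (l + 3)*(l + 4)*(l - 4)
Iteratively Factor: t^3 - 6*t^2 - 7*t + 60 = (t - 4)*(t^2 - 2*t - 15) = (t - 5)*(t - 4)*(t + 3)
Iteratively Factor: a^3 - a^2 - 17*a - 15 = (a + 3)*(a^2 - 4*a - 5) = (a + 1)*(a + 3)*(a - 5)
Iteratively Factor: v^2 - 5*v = (v - 5)*(v)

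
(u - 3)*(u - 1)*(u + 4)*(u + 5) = u^4 + 5*u^3 - 13*u^2 - 53*u + 60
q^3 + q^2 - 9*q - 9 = (q - 3)*(q + 1)*(q + 3)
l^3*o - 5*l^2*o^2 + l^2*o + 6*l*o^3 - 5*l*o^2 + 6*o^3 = (l - 3*o)*(l - 2*o)*(l*o + o)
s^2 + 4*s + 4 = (s + 2)^2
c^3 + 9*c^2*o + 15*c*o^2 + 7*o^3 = (c + o)^2*(c + 7*o)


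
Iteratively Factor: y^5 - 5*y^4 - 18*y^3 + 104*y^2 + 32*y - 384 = (y - 4)*(y^4 - y^3 - 22*y^2 + 16*y + 96) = (y - 4)*(y + 4)*(y^3 - 5*y^2 - 2*y + 24) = (y - 4)*(y - 3)*(y + 4)*(y^2 - 2*y - 8) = (y - 4)^2*(y - 3)*(y + 4)*(y + 2)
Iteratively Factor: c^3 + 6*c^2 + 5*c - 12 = (c + 3)*(c^2 + 3*c - 4) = (c + 3)*(c + 4)*(c - 1)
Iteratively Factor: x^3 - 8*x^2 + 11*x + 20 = (x - 4)*(x^2 - 4*x - 5) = (x - 4)*(x + 1)*(x - 5)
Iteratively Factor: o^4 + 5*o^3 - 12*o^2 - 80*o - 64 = (o - 4)*(o^3 + 9*o^2 + 24*o + 16) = (o - 4)*(o + 4)*(o^2 + 5*o + 4) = (o - 4)*(o + 4)^2*(o + 1)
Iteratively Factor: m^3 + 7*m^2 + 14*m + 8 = (m + 2)*(m^2 + 5*m + 4) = (m + 1)*(m + 2)*(m + 4)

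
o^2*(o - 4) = o^3 - 4*o^2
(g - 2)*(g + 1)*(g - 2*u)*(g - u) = g^4 - 3*g^3*u - g^3 + 2*g^2*u^2 + 3*g^2*u - 2*g^2 - 2*g*u^2 + 6*g*u - 4*u^2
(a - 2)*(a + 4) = a^2 + 2*a - 8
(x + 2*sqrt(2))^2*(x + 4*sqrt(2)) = x^3 + 8*sqrt(2)*x^2 + 40*x + 32*sqrt(2)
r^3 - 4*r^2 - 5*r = r*(r - 5)*(r + 1)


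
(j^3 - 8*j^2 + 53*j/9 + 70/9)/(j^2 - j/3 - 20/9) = (3*j^2 - 19*j - 14)/(3*j + 4)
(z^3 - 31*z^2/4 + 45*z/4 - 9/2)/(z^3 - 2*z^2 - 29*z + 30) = (z - 3/4)/(z + 5)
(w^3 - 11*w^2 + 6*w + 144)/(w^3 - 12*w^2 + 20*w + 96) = (w + 3)/(w + 2)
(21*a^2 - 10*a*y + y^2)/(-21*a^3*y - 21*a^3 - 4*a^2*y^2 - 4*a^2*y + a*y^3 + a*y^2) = (-3*a + y)/(a*(3*a*y + 3*a + y^2 + y))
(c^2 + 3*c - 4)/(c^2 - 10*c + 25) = (c^2 + 3*c - 4)/(c^2 - 10*c + 25)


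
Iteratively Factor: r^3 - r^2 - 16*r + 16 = (r + 4)*(r^2 - 5*r + 4) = (r - 1)*(r + 4)*(r - 4)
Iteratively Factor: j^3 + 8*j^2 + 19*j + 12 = (j + 4)*(j^2 + 4*j + 3) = (j + 1)*(j + 4)*(j + 3)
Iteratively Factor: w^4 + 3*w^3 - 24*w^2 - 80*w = (w - 5)*(w^3 + 8*w^2 + 16*w) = (w - 5)*(w + 4)*(w^2 + 4*w) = w*(w - 5)*(w + 4)*(w + 4)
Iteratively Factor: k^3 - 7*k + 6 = (k - 2)*(k^2 + 2*k - 3) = (k - 2)*(k + 3)*(k - 1)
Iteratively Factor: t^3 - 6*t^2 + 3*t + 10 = (t - 5)*(t^2 - t - 2) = (t - 5)*(t - 2)*(t + 1)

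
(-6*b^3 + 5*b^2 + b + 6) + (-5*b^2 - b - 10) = -6*b^3 - 4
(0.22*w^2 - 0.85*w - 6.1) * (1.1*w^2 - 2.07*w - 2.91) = 0.242*w^4 - 1.3904*w^3 - 5.5907*w^2 + 15.1005*w + 17.751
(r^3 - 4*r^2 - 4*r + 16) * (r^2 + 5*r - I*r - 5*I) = r^5 + r^4 - I*r^4 - 24*r^3 - I*r^3 - 4*r^2 + 24*I*r^2 + 80*r + 4*I*r - 80*I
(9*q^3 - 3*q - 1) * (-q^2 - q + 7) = -9*q^5 - 9*q^4 + 66*q^3 + 4*q^2 - 20*q - 7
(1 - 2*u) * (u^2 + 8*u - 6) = -2*u^3 - 15*u^2 + 20*u - 6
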